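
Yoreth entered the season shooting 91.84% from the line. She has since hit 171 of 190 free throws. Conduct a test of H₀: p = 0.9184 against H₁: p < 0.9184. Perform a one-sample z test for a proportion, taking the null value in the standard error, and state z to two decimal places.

p̂ = 171/190 ≈ 0.90000.
Under H₀, SE = √(0.9184·0.0816/190) = √(0.000394429) = 0.01986.
z = (0.90000 − 0.9184)/0.01986 = -0.01840/0.01986 = -0.93.
p-value = P(Z < -0.926) ≈ 0.1771.

z = -0.93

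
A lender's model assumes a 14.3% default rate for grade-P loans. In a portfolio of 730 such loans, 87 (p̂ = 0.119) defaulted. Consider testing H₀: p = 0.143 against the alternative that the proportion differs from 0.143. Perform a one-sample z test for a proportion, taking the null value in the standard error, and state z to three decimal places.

z = -1.839

p̂ = 87/730 ≈ 0.119178.
SE = √(p₀(1−p₀)/n) = √(0.12255/730) = 0.012957.
z = (0.119178 − 0.143)/0.012957 = -0.023822/0.012957 = -1.839.
Two-sided p-value ≈ 2·Φ(−1.839) = 0.0660.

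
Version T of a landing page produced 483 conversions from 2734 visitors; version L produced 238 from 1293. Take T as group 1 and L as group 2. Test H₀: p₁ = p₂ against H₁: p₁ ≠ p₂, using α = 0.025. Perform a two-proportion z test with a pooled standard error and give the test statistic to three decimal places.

z = -0.572

p̂₁ = 483/2734 = 0.176664, p̂₂ = 238/1293 = 0.184068.
Pooled p̂ = (483+238)/(2734+1293) = 721/4027 = 0.179041.
SE = √(0.146986 × 0.00113916) = 0.012940.
z = (0.176664 − 0.184068)/0.012940 = -0.007404/0.012940 = -0.572.
p-value = 2·P(Z > 0.572) ≈ 0.5672, so at α = 0.025 we fail to reject H₀.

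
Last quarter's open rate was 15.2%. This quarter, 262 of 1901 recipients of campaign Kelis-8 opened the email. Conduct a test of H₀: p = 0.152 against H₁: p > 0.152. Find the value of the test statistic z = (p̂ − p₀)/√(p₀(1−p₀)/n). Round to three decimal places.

z = -1.722

p̂ = 262/1901 ≈ 0.137822.
SE = √(p₀(1−p₀)/n) = √(0.1289/1901) = 0.008234.
z = (0.137822 − 0.152)/0.008234 = -0.014178/0.008234 = -1.722.
p-value = P(Z > -1.722) ≈ 0.9574.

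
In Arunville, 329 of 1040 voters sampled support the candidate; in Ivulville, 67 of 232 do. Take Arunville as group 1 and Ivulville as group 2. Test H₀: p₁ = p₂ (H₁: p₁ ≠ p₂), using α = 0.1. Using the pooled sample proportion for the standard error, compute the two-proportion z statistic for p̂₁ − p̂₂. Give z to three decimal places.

z = 0.820

p̂₁ = 329/1040 ≈ 0.31635, p̂₂ = 67/232 ≈ 0.28879.
Pooled p̂ = (329+67)/(1040+232) = 396/1272 = 0.31132.
SE = √(p̂(1−p̂)(1/n₁+1/n₂)) = √(0.31132·0.68868·0.00527188) = √(0.00113029) = 0.03362.
z = (0.31635 − 0.28879)/0.03362 = 0.02756/0.03362 = 0.820.
Two-sided p-value ≈ 2·Φ(−0.820) = 0.4125. With α = 0.1, fail to reject H₀.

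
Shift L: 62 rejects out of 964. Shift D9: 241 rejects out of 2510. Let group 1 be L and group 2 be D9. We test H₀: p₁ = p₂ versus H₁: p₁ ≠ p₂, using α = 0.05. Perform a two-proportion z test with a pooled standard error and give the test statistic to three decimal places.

p̂₁ = 62/964 = 0.06432, p̂₂ = 241/2510 = 0.09602.
Pooled p̂ = (62+241)/(964+2510) = 303/3474 = 0.08722.
SE = √(0.0796121 × 0.00143575) = 0.01069.
z = (0.06432 − 0.09602)/0.01069 = -0.03170/0.01069 = -2.965.
Two-sided p-value ≈ 2·Φ(−2.965) = 0.0030; since p < α = 0.05, reject H₀.

z = -2.965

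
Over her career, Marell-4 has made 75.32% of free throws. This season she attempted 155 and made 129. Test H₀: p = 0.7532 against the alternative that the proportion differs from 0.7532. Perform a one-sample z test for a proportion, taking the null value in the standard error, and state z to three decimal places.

z = 2.283

p̂ = 129/155 = 0.83226.
Standard error under H₀: √(0.7532×0.2468/155) = 0.03463.
z = (0.83226 − 0.7532)/0.03463 = 0.07906/0.03463 = 2.283.
p-value = 2·P(Z > 2.283) ≈ 0.0224.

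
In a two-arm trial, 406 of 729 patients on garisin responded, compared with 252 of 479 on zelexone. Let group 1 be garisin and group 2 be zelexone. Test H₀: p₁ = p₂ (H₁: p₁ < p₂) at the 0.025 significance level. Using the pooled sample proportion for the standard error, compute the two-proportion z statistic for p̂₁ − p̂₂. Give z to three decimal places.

p̂₁ = 406/729 ≈ 0.55693, p̂₂ = 252/479 ≈ 0.52610.
Pooled p̂ = (406+252)/(729+479) = 658/1208 = 0.54470.
SE = √(0.248002 × 0.00345942) = 0.02929.
z = (0.55693 − 0.52610)/0.02929 = 0.03083/0.02929 = 1.053.
p-value = P(Z < 1.053) ≈ 0.8537, so at α = 0.025 we fail to reject H₀.

z = 1.053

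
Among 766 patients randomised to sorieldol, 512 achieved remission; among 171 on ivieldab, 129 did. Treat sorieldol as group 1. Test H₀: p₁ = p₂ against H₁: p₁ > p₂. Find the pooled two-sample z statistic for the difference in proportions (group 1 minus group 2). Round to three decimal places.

p̂₁ = 512/766 ≈ 0.66841, p̂₂ = 129/171 ≈ 0.75439.
Pooled p̂ = (512+129)/(766+171) = 641/937 = 0.68410.
SE = √(0.216108 × 0.00715344) = 0.03932.
z = (0.66841 − 0.75439)/0.03932 = -0.08598/0.03932 = -2.187.

z = -2.187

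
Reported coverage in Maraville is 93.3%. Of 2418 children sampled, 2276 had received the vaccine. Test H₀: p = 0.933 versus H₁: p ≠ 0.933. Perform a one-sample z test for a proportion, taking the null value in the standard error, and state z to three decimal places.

p̂ = 2276/2418 ≈ 0.941274.
Under H₀, SE = √(0.933·0.067/2418) = √(2.58524e-05) = 0.005085.
z = (0.941274 − 0.933)/0.005085 = 0.008274/0.005085 = 1.627.

z = 1.627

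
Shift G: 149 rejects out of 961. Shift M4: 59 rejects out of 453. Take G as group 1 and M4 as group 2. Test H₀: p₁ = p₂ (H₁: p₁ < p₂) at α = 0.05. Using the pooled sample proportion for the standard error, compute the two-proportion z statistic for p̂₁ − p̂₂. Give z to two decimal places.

p̂₁ = 149/961 = 0.1550, p̂₂ = 59/453 = 0.1302.
Pooled p̂ = (149+59)/(961+453) = 208/1414 = 0.1471.
SE = √(p̂(1−p̂)(1/n₁+1/n₂)) = √(0.1471·0.8529·0.00324809) = √(0.000407511) = 0.0202.
z = (0.1550 − 0.1302)/0.0202 = 0.0248/0.0202 = 1.23.
p-value = P(Z < 1.229) ≈ 0.8904. With α = 0.05, fail to reject H₀.

z = 1.23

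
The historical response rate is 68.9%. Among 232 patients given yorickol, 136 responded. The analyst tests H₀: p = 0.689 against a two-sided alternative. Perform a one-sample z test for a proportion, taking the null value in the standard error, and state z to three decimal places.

z = -3.382

p̂ = 136/232 ≈ 0.58621.
SE = √(p₀(1−p₀)/n) = √(0.21428/232) = 0.03039.
z = (0.58621 − 0.689)/0.03039 = -0.10279/0.03039 = -3.382.
Two-sided p-value ≈ 2·Φ(−3.382) = 0.0007.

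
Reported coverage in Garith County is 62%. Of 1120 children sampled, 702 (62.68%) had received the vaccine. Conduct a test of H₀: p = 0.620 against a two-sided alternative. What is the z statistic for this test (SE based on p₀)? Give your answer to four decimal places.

z = 0.4679

p̂ = 702/1120 ≈ 0.626786.
Under H₀, SE = √(0.62·0.38/1120) = √(0.000210357) = 0.014504.
z = (0.626786 − 0.62)/0.014504 = 0.006786/0.014504 = 0.4679.
Two-sided p-value ≈ 2·Φ(−0.468) = 0.6399.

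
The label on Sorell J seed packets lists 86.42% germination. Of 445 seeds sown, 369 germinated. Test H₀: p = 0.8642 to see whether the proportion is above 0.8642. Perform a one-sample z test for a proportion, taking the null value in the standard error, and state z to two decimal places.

z = -2.15

p̂ = 369/445 = 0.82921.
Under H₀, SE = √(0.8642·0.1358/445) = √(0.000263727) = 0.01624.
z = (0.82921 − 0.8642)/0.01624 = -0.03499/0.01624 = -2.15.
p-value = P(Z > -2.154) ≈ 0.9844.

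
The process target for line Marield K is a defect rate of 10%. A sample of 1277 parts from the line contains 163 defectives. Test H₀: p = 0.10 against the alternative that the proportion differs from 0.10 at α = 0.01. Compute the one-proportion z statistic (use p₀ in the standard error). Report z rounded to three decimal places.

z = 3.293

p̂ = 163/1277 = 0.127643.
Standard error under H₀: √(0.1×0.9/1277) = 0.008395.
z = (0.127643 − 0.1)/0.008395 = 0.027643/0.008395 = 3.293.
Two-sided p-value ≈ 2·Φ(−3.293) = 0.0010. With α = 0.01, reject H₀.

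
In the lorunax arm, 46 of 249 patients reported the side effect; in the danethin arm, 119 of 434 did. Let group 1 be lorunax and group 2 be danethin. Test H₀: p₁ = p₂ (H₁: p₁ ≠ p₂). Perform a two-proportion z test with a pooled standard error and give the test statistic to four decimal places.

z = -2.6288

p̂₁ = 46/249 ≈ 0.184739, p̂₂ = 119/434 ≈ 0.274194.
Pooled p̂ = (46+119)/(249+434) = 165/683 = 0.241581.
SE = √(0.18322 × 0.00632021) = 0.034029.
z = (0.184739 − 0.274194)/0.034029 = -0.089455/0.034029 = -2.6288.
Two-sided p-value ≈ 2·Φ(−2.629) = 0.0086.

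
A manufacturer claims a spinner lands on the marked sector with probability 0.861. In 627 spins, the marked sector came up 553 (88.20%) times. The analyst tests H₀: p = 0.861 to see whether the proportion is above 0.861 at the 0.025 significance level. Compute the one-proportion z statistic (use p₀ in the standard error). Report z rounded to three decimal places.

z = 1.518

p̂ = 553/627 = 0.88198.
Standard error under H₀: √(0.861×0.139/627) = 0.01382.
z = (0.88198 − 0.861)/0.01382 = 0.02098/0.01382 = 1.518.
p-value = P(Z > 1.518) ≈ 0.0645. With α = 0.025, fail to reject H₀.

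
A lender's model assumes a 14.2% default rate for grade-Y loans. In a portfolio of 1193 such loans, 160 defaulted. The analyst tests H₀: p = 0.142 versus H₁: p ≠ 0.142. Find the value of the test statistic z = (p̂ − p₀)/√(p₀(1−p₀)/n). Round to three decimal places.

z = -0.780

p̂ = 160/1193 ≈ 0.134116.
Standard error under H₀: √(0.142×0.858/1193) = 0.010106.
z = (0.134116 − 0.142)/0.010106 = -0.007884/0.010106 = -0.780.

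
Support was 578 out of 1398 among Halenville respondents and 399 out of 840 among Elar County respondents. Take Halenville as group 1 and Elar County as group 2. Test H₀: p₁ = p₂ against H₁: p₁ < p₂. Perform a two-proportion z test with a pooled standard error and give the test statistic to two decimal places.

z = -2.84

p̂₁ = 578/1398 ≈ 0.4134, p̂₂ = 399/840 ≈ 0.4750.
Pooled p̂ = (578+399)/(1398+840) = 977/2238 = 0.4366.
SE = √(0.245974 × 0.00190578) = 0.0217.
z = (0.4134 − 0.4750)/0.0217 = -0.0616/0.0217 = -2.84.
p-value = P(Z < -2.843) ≈ 0.0022.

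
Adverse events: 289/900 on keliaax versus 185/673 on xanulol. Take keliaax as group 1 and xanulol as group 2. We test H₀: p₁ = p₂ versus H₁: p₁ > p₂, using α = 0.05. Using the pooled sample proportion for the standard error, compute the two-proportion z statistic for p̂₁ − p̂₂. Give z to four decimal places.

z = 1.9768

p̂₁ = 289/900 = 0.3211111, p̂₂ = 185/673 = 0.2748886.
Pooled p̂ = (289+185)/(900+673) = 474/1573 = 0.3013350.
SE = √(p̂(1−p̂)(1/n₁+1/n₂)) = √(0.3013350·0.6986650·0.002597) = √(0.000546751) = 0.0233827.
z = (0.3211111 − 0.2748886)/0.0233827 = 0.0462225/0.0233827 = 1.9768.
p-value = P(Z > 1.977) ≈ 0.0240, so at α = 0.05 we reject H₀.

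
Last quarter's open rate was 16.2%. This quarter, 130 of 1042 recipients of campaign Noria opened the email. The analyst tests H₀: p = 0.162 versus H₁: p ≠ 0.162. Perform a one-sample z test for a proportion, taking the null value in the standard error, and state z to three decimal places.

z = -3.263

p̂ = 130/1042 = 0.124760.
Standard error under H₀: √(0.162×0.838/1042) = 0.011414.
z = (0.124760 − 0.162)/0.011414 = -0.037240/0.011414 = -3.263.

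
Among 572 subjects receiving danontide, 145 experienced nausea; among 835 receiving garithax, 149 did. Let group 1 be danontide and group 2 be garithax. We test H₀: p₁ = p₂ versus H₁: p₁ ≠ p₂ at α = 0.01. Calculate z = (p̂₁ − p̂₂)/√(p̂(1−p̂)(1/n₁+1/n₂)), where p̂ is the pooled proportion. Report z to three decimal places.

p̂₁ = 145/572 ≈ 0.25350, p̂₂ = 149/835 ≈ 0.17844.
Pooled p̂ = (145+149)/(572+835) = 294/1407 = 0.20896.
SE = √(0.165293 × 0.00294586) = 0.02207.
z = (0.25350 − 0.17844)/0.02207 = 0.07506/0.02207 = 3.401.
p-value = 2·P(Z > 3.401) ≈ 0.0007, so at α = 0.01 we reject H₀.

z = 3.401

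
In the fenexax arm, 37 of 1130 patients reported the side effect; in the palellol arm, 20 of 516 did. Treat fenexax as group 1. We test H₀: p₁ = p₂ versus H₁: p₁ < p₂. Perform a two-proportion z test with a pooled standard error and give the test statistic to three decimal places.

p̂₁ = 37/1130 ≈ 0.032743, p̂₂ = 20/516 ≈ 0.038760.
Pooled p̂ = (37+20)/(1130+516) = 57/1646 = 0.034629.
SE = √(0.0334302 × 0.00282294) = 0.009714.
z = (0.032743 − 0.038760)/0.009714 = -0.006017/0.009714 = -0.619.

z = -0.619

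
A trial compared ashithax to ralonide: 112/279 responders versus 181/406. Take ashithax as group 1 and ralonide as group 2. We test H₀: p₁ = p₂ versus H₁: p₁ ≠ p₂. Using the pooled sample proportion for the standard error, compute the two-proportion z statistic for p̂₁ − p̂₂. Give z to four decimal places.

p̂₁ = 112/279 ≈ 0.401434, p̂₂ = 181/406 ≈ 0.445813.
Pooled p̂ = (112+181)/(279+406) = 293/685 = 0.427737.
SE = √(p̂(1−p̂)(1/n₁+1/n₂)) = √(0.427737·0.572263·0.00604728) = √(0.00148024) = 0.038474.
z = (0.401434 − 0.445813)/0.038474 = -0.044379/0.038474 = -1.1535.
p-value = 2·P(Z > 1.153) ≈ 0.2487.

z = -1.1535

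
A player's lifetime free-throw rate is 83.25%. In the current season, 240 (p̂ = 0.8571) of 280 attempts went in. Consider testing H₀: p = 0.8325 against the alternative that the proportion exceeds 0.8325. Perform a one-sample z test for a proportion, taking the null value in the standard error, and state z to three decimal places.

p̂ = 240/280 ≈ 0.85714.
Under H₀, SE = √(0.8325·0.1675/280) = √(0.000498013) = 0.02232.
z = (0.85714 − 0.8325)/0.02232 = 0.02464/0.02232 = 1.104.
p-value = P(Z > 1.104) ≈ 0.1347.

z = 1.104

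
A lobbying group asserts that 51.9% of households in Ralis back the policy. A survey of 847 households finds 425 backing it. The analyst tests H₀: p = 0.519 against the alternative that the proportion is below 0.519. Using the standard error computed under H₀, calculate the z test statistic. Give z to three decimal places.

p̂ = 425/847 = 0.501771.
SE = √(p₀(1−p₀)/n) = √(0.24964/847) = 0.017168.
z = (0.501771 − 0.519)/0.017168 = -0.017229/0.017168 = -1.004.
p-value = P(Z < -1.004) ≈ 0.1578.

z = -1.004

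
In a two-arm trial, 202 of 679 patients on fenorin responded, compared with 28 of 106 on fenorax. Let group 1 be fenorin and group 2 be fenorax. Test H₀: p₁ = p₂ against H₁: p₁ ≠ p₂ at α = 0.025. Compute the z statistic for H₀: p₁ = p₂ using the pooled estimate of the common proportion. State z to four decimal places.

p̂₁ = 202/679 ≈ 0.297496, p̂₂ = 28/106 ≈ 0.264151.
Pooled p̂ = (202+28)/(679+106) = 230/785 = 0.292994.
SE = √(p̂(1−p̂)(1/n₁+1/n₂)) = √(0.292994·0.707006·0.0109067) = √(0.00225931) = 0.047532.
z = (0.297496 − 0.264151)/0.047532 = 0.033345/0.047532 = 0.7015.
p-value = 2·P(Z > 0.702) ≈ 0.4830; since p > α = 0.025, fail to reject H₀.

z = 0.7015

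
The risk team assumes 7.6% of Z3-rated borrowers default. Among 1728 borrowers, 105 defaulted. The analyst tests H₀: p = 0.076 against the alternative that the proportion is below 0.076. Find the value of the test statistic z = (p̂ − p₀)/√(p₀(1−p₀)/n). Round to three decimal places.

z = -2.390

p̂ = 105/1728 = 0.060764.
Standard error under H₀: √(0.076×0.924/1728) = 0.006375.
z = (0.060764 − 0.076)/0.006375 = -0.015236/0.006375 = -2.390.
p-value = P(Z < -2.390) ≈ 0.0084.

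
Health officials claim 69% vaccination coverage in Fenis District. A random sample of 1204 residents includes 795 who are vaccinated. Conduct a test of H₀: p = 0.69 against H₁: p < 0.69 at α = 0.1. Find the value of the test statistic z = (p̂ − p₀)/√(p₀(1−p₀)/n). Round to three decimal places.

z = -2.228

p̂ = 795/1204 ≈ 0.66030.
Standard error under H₀: √(0.69×0.31/1204) = 0.01333.
z = (0.66030 − 0.69)/0.01333 = -0.02970/0.01333 = -2.228.
p-value = P(Z < -2.228) ≈ 0.0129; since p < α = 0.1, reject H₀.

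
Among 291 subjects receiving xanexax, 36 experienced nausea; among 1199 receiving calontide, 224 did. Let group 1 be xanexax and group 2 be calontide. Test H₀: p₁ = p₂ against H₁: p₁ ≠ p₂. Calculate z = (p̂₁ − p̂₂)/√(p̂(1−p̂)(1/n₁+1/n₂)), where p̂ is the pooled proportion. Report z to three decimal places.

p̂₁ = 36/291 = 0.12371, p̂₂ = 224/1199 = 0.18682.
Pooled p̂ = (36+224)/(291+1199) = 260/1490 = 0.17450.
SE = √(0.144048 × 0.00427045) = 0.02480.
z = (0.12371 − 0.18682)/0.02480 = -0.06311/0.02480 = -2.545.
p-value = 2·P(Z > 2.545) ≈ 0.0109.

z = -2.545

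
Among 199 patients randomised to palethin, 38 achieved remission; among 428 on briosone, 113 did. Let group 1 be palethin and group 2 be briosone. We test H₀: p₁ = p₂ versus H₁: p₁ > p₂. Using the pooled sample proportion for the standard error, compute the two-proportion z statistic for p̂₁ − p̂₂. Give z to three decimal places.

z = -1.992

p̂₁ = 38/199 ≈ 0.19095, p̂₂ = 113/428 ≈ 0.26402.
Pooled p̂ = (38+113)/(199+428) = 151/627 = 0.24083.
SE = √(p̂(1−p̂)(1/n₁+1/n₂)) = √(0.24083·0.75917·0.00736157) = √(0.00134592) = 0.03669.
z = (0.19095 − 0.26402)/0.03669 = -0.07307/0.03669 = -1.992.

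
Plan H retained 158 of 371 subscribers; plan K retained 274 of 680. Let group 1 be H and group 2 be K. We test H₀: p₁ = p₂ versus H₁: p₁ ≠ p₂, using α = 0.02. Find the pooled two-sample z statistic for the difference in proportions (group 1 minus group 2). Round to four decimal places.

p̂₁ = 158/371 = 0.425876, p̂₂ = 274/680 = 0.402941.
Pooled p̂ = (158+274)/(371+680) = 432/1051 = 0.411037.
SE = √(0.242086 × 0.00416601) = 0.031757.
z = (0.425876 − 0.402941)/0.031757 = 0.022935/0.031757 = 0.7222.
p-value = 2·P(Z > 0.722) ≈ 0.4702. With α = 0.02, fail to reject H₀.

z = 0.7222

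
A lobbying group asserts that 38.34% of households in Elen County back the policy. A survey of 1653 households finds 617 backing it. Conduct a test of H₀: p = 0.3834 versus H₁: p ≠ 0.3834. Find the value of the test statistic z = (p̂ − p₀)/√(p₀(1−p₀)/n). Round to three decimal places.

p̂ = 617/1653 = 0.37326.
SE = √(p₀(1−p₀)/n) = √(0.2364/1653) = 0.01196.
z = (0.37326 − 0.3834)/0.01196 = -0.01014/0.01196 = -0.848.

z = -0.848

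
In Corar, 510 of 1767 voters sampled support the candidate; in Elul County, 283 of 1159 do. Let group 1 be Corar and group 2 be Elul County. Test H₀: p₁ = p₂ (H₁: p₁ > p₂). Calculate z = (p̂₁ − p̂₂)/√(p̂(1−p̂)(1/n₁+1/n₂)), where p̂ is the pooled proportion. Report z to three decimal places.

p̂₁ = 510/1767 = 0.288625, p̂₂ = 283/1159 = 0.244176.
Pooled p̂ = (510+283)/(1767+1159) = 793/2926 = 0.271018.
SE = √(p̂(1−p̂)(1/n₁+1/n₂)) = √(0.271018·0.728982·0.00142874) = √(0.000282273) = 0.016801.
z = (0.288625 − 0.244176)/0.016801 = 0.044449/0.016801 = 2.646.
p-value = P(Z > 2.646) ≈ 0.0041.

z = 2.646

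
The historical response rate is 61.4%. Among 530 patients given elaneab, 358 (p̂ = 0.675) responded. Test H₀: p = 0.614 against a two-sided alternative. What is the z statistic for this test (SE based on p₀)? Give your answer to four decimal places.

z = 2.9069

p̂ = 358/530 = 0.675472.
Under H₀, SE = √(0.614·0.386/530) = √(0.000447177) = 0.021147.
z = (0.675472 − 0.614)/0.021147 = 0.061472/0.021147 = 2.9069.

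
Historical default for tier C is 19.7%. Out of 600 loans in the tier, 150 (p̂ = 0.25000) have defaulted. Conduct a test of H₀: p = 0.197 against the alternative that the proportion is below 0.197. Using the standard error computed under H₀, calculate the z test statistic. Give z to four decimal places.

z = 3.2641

p̂ = 150/600 = 0.250000.
Under H₀, SE = √(0.197·0.803/600) = √(0.000263652) = 0.016237.
z = (0.250000 − 0.197)/0.016237 = 0.053000/0.016237 = 3.2641.
p-value = P(Z < 3.264) ≈ 0.9995.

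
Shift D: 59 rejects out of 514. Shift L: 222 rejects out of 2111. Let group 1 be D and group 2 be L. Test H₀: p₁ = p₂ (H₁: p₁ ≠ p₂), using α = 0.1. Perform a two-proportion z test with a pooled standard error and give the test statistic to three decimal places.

z = 0.633

p̂₁ = 59/514 = 0.11479, p̂₂ = 222/2111 = 0.10516.
Pooled p̂ = (59+222)/(514+2111) = 281/2625 = 0.10705.
SE = √(0.0955884 × 0.00241923) = 0.01521.
z = (0.11479 − 0.10516)/0.01521 = 0.00963/0.01521 = 0.633.
Two-sided p-value ≈ 2·Φ(−0.633) = 0.5269. With α = 0.1, fail to reject H₀.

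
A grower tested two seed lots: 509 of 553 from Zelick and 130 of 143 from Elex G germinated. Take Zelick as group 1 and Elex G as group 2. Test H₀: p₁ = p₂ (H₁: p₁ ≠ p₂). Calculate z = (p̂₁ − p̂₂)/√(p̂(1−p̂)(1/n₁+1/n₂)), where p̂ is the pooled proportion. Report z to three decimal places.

p̂₁ = 509/553 = 0.92043, p̂₂ = 130/143 = 0.90909.
Pooled p̂ = (509+130)/(553+143) = 639/696 = 0.91810.
SE = √(0.0751895 × 0.00880133) = 0.02572.
z = (0.92043 − 0.90909)/0.02572 = 0.01134/0.02572 = 0.441.
p-value = 2·P(Z > 0.441) ≈ 0.6593.

z = 0.441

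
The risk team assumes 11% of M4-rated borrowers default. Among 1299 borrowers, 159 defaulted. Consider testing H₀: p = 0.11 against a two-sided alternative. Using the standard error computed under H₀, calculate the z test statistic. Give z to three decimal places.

z = 1.429

p̂ = 159/1299 ≈ 0.12240.
Standard error under H₀: √(0.11×0.89/1299) = 0.00868.
z = (0.12240 − 0.11)/0.00868 = 0.01240/0.00868 = 1.429.
p-value = 2·P(Z > 1.429) ≈ 0.1531.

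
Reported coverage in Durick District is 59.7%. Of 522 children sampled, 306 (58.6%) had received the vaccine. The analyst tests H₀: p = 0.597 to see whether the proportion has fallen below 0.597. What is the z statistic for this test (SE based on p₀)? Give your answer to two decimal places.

p̂ = 306/522 ≈ 0.5862.
SE = √(p₀(1−p₀)/n) = √(0.24059/522) = 0.0215.
z = (0.5862 − 0.597)/0.0215 = -0.0108/0.0215 = -0.50.
p-value = P(Z < -0.503) ≈ 0.3076.

z = -0.50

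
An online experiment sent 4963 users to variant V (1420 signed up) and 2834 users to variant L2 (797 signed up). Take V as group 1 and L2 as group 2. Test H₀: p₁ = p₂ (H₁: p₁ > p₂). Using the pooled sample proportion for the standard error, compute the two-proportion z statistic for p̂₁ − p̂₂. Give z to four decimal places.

p̂₁ = 1420/4963 ≈ 0.286117, p̂₂ = 797/2834 ≈ 0.281228.
Pooled p̂ = (1420+797)/(4963+2834) = 2217/7797 = 0.284340.
SE = √(p̂(1−p̂)(1/n₁+1/n₂)) = √(0.284340·0.715660·0.000554349) = √(0.000112805) = 0.010621.
z = (0.286117 − 0.281228)/0.010621 = 0.004889/0.010621 = 0.4603.
p-value = P(Z > 0.460) ≈ 0.3226.

z = 0.4603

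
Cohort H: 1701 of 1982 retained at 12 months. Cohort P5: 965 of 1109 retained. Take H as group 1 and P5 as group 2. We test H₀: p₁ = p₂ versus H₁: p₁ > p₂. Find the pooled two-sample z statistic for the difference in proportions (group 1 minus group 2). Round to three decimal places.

p̂₁ = 1701/1982 ≈ 0.85822, p̂₂ = 965/1109 ≈ 0.87015.
Pooled p̂ = (1701+965)/(1982+1109) = 2666/3091 = 0.86250.
SE = √(p̂(1−p̂)(1/n₁+1/n₂)) = √(0.86250·0.13750·0.00140625) = √(0.000166769) = 0.01291.
z = (0.85822 − 0.87015)/0.01291 = -0.01193/0.01291 = -0.924.

z = -0.924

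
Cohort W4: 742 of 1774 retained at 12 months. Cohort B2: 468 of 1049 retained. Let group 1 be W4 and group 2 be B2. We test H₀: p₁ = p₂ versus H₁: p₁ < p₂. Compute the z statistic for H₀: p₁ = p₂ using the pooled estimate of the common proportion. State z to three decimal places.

z = -1.446

p̂₁ = 742/1774 ≈ 0.418264, p̂₂ = 468/1049 ≈ 0.446139.
Pooled p̂ = (742+468)/(1774+1049) = 1210/2823 = 0.428622.
SE = √(0.244905 × 0.00151699) = 0.019275.
z = (0.418264 − 0.446139)/0.019275 = -0.027875/0.019275 = -1.446.
p-value = P(Z < -1.446) ≈ 0.0741.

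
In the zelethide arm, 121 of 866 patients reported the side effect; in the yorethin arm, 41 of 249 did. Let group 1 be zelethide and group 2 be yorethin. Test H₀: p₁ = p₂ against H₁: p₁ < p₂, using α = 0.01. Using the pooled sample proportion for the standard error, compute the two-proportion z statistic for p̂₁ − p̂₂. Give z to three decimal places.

z = -0.984

p̂₁ = 121/866 = 0.13972, p̂₂ = 41/249 = 0.16466.
Pooled p̂ = (121+41)/(866+249) = 162/1115 = 0.14529.
SE = √(0.124182 × 0.0051708) = 0.02534.
z = (0.13972 − 0.16466)/0.02534 = -0.02494/0.02534 = -0.984.
p-value = P(Z < -0.984) ≈ 0.1625. With α = 0.01, fail to reject H₀.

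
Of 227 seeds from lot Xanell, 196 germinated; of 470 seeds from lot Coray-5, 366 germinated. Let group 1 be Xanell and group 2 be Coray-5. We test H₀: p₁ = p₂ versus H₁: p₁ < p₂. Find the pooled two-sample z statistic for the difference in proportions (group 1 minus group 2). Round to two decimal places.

z = 2.65

p̂₁ = 196/227 = 0.86344, p̂₂ = 366/470 = 0.77872.
Pooled p̂ = (196+366)/(227+470) = 562/697 = 0.80631.
SE = √(0.156172 × 0.00653295) = 0.03194.
z = (0.86344 − 0.77872)/0.03194 = 0.08472/0.03194 = 2.65.
p-value = P(Z < 2.652) ≈ 0.9960.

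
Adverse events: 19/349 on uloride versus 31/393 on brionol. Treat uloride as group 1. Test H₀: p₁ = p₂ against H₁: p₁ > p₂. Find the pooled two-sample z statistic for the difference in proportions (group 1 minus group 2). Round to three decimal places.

z = -1.325

p̂₁ = 19/349 = 0.05444, p̂₂ = 31/393 = 0.07888.
Pooled p̂ = (19+31)/(349+393) = 50/742 = 0.06739.
SE = √(0.0628446 × 0.00540986) = 0.01844.
z = (0.05444 − 0.07888)/0.01844 = -0.02444/0.01844 = -1.325.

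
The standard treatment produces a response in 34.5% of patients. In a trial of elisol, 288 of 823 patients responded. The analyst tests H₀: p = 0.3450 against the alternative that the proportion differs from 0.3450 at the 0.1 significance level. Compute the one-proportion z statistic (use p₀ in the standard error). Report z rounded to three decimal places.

p̂ = 288/823 = 0.34994.
Under H₀, SE = √(0.345·0.655/823) = √(0.000274575) = 0.01657.
z = (0.34994 − 0.345)/0.01657 = 0.00494/0.01657 = 0.298.
Two-sided p-value ≈ 2·Φ(−0.298) = 0.7656. With α = 0.1, fail to reject H₀.

z = 0.298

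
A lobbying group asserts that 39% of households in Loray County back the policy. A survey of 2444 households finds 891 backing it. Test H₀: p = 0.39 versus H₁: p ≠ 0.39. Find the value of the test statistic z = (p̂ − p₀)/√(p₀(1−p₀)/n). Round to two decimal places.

p̂ = 891/2444 = 0.36457.
SE = √(p₀(1−p₀)/n) = √(0.2379/2444) = 0.00987.
z = (0.36457 − 0.39)/0.00987 = -0.02543/0.00987 = -2.58.
p-value = 2·P(Z > 2.578) ≈ 0.0099.

z = -2.58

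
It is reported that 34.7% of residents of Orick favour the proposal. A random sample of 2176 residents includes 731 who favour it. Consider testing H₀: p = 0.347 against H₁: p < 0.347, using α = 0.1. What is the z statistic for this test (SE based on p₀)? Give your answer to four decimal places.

p̂ = 731/2176 = 0.3359375.
Under H₀, SE = √(0.347·0.653/2176) = √(0.000104132) = 0.0102045.
z = (0.3359375 − 0.347)/0.0102045 = -0.0110625/0.0102045 = -1.0841.
p-value = P(Z < -1.084) ≈ 0.1392; since p > α = 0.1, fail to reject H₀.

z = -1.0841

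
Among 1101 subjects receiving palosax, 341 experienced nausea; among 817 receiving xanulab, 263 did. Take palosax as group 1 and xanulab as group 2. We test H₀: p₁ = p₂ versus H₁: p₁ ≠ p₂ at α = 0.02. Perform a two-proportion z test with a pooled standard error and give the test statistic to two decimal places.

z = -0.57

p̂₁ = 341/1101 = 0.3097, p̂₂ = 263/817 = 0.3219.
Pooled p̂ = (341+263)/(1101+817) = 604/1918 = 0.3149.
SE = √(0.215742 × 0.00213226) = 0.0214.
z = (0.3097 − 0.3219)/0.0214 = -0.0122/0.0214 = -0.57.
p-value = 2·P(Z > 0.568) ≈ 0.5698; since p > α = 0.02, fail to reject H₀.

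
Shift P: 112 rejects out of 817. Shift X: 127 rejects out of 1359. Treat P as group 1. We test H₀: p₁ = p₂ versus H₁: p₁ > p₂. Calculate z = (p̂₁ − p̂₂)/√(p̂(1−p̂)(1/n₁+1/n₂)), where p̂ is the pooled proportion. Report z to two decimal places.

z = 3.15

p̂₁ = 112/817 ≈ 0.13709, p̂₂ = 127/1359 ≈ 0.09345.
Pooled p̂ = (112+127)/(817+1359) = 239/2176 = 0.10983.
SE = √(p̂(1−p̂)(1/n₁+1/n₂)) = √(0.10983·0.89017·0.00195983) = √(0.000191614) = 0.01384.
z = (0.13709 − 0.09345)/0.01384 = 0.04364/0.01384 = 3.15.
p-value = P(Z > 3.152) ≈ 0.0008.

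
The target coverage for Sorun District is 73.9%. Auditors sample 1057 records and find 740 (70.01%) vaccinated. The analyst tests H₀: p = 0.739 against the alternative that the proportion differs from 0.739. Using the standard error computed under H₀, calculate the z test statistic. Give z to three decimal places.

z = -2.880

p̂ = 740/1057 = 0.70009.
SE = √(p₀(1−p₀)/n) = √(0.19288/1057) = 0.01351.
z = (0.70009 − 0.739)/0.01351 = -0.03891/0.01351 = -2.880.
p-value = 2·P(Z > 2.880) ≈ 0.0040.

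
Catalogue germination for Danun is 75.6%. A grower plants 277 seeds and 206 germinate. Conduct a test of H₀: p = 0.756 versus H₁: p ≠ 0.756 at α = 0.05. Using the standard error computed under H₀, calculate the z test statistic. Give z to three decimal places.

p̂ = 206/277 = 0.74368.
SE = √(p₀(1−p₀)/n) = √(0.18446/277) = 0.02581.
z = (0.74368 − 0.756)/0.02581 = -0.01232/0.02581 = -0.477.
Two-sided p-value ≈ 2·Φ(−0.477) = 0.6331; since p > α = 0.05, fail to reject H₀.

z = -0.477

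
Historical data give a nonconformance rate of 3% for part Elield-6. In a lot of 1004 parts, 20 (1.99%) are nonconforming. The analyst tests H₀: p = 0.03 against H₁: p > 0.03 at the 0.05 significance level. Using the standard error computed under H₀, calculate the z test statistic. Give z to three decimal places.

p̂ = 20/1004 = 0.019920.
Under H₀, SE = √(0.03·0.97/1004) = √(2.89841e-05) = 0.005384.
z = (0.019920 − 0.03)/0.005384 = -0.010080/0.005384 = -1.872.
p-value = P(Z > -1.872) ≈ 0.9694, so at α = 0.05 we fail to reject H₀.

z = -1.872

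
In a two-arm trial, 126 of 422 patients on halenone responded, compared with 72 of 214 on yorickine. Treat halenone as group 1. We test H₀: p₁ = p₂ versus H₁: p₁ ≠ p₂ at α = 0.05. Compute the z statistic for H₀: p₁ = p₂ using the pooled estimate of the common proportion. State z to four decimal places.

z = -0.9746

p̂₁ = 126/422 ≈ 0.298578, p̂₂ = 72/214 ≈ 0.336449.
Pooled p̂ = (126+72)/(422+214) = 198/636 = 0.311321.
SE = √(p̂(1−p̂)(1/n₁+1/n₂)) = √(0.311321·0.688679·0.00704257) = √(0.00150993) = 0.038858.
z = (0.298578 − 0.336449)/0.038858 = -0.037871/0.038858 = -0.9746.
Two-sided p-value ≈ 2·Φ(−0.975) = 0.3298, so at α = 0.05 we fail to reject H₀.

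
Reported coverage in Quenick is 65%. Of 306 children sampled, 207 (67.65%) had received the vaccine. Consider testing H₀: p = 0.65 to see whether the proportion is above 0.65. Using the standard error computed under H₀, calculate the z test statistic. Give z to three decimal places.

p̂ = 207/306 = 0.67647.
Under H₀, SE = √(0.65·0.35/306) = √(0.000743464) = 0.02727.
z = (0.67647 − 0.65)/0.02727 = 0.02647/0.02727 = 0.971.
p-value = P(Z > 0.971) ≈ 0.1658.

z = 0.971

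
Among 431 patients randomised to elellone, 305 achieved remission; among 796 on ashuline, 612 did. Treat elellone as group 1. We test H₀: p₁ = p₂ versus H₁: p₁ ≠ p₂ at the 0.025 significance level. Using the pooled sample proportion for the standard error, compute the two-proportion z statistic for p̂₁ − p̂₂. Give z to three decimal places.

z = -2.355

p̂₁ = 305/431 = 0.707657, p̂₂ = 612/796 = 0.768844.
Pooled p̂ = (305+612)/(431+796) = 917/1227 = 0.747351.
SE = √(p̂(1−p̂)(1/n₁+1/n₂)) = √(0.747351·0.252649·0.00357647) = √(0.000675299) = 0.025987.
z = (0.707657 − 0.768844)/0.025987 = -0.061187/0.025987 = -2.355.
Two-sided p-value ≈ 2·Φ(−2.355) = 0.0185; since p < α = 0.025, reject H₀.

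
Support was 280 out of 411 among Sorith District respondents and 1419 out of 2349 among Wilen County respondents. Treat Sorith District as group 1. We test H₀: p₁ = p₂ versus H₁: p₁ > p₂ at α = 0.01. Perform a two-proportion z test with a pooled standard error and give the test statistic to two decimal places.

z = 2.97

p̂₁ = 280/411 ≈ 0.6813, p̂₂ = 1419/2349 ≈ 0.6041.
Pooled p̂ = (280+1419)/(411+2349) = 1699/2760 = 0.6156.
SE = √(p̂(1−p̂)(1/n₁+1/n₂)) = √(0.6156·0.3844·0.0028588) = √(0.000676511) = 0.0260.
z = (0.6813 − 0.6041)/0.0260 = 0.0772/0.0260 = 2.97.
p-value = P(Z > 2.967) ≈ 0.0015, so at α = 0.01 we reject H₀.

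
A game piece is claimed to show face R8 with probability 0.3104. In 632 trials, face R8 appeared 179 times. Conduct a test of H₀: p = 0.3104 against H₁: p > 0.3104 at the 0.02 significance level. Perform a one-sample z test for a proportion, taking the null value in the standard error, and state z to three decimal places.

p̂ = 179/632 ≈ 0.283228.
Standard error under H₀: √(0.3104×0.6896/632) = 0.018404.
z = (0.283228 − 0.3104)/0.018404 = -0.027172/0.018404 = -1.476.
p-value = P(Z > -1.476) ≈ 0.9301. With α = 0.02, fail to reject H₀.

z = -1.476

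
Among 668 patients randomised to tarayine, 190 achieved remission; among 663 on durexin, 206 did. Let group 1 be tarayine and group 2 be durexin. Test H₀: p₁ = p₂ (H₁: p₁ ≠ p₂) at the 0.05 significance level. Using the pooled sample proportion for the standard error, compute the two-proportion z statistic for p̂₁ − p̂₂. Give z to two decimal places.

z = -1.05

p̂₁ = 190/668 = 0.2844, p̂₂ = 206/663 = 0.3107.
Pooled p̂ = (190+206)/(668+663) = 396/1331 = 0.2975.
SE = √(0.209002 × 0.0030053) = 0.0251.
z = (0.2844 − 0.3107)/0.0251 = -0.0263/0.0251 = -1.05.
Two-sided p-value ≈ 2·Φ(−1.049) = 0.2944; since p > α = 0.05, fail to reject H₀.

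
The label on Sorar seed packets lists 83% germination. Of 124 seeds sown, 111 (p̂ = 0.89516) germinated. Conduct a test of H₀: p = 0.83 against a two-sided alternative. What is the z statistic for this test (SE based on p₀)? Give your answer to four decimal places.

z = 1.9317

p̂ = 111/124 = 0.895161.
SE = √(p₀(1−p₀)/n) = √(0.1411/124) = 0.033733.
z = (0.895161 − 0.83)/0.033733 = 0.065161/0.033733 = 1.9317.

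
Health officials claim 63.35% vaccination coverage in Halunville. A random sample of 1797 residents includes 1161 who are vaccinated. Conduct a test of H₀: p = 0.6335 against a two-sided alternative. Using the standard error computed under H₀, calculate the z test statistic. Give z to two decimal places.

z = 1.11

p̂ = 1161/1797 ≈ 0.6461.
Under H₀, SE = √(0.6335·0.3665/1797) = √(0.000129203) = 0.0114.
z = (0.6461 − 0.6335)/0.0114 = 0.0126/0.0114 = 1.11.
Two-sided p-value ≈ 2·Φ(−1.106) = 0.2685.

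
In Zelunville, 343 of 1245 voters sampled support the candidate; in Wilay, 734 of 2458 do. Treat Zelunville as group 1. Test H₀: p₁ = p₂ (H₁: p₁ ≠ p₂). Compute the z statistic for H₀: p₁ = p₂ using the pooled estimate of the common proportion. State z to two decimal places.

z = -1.46

p̂₁ = 343/1245 = 0.2755, p̂₂ = 734/2458 = 0.2986.
Pooled p̂ = (343+734)/(1245+2458) = 1077/3703 = 0.2908.
SE = √(p̂(1−p̂)(1/n₁+1/n₂)) = √(0.2908·0.7092·0.00121005) = √(0.000249578) = 0.0158.
z = (0.2755 − 0.2986)/0.0158 = -0.0231/0.0158 = -1.46.
p-value = 2·P(Z > 1.463) ≈ 0.1434.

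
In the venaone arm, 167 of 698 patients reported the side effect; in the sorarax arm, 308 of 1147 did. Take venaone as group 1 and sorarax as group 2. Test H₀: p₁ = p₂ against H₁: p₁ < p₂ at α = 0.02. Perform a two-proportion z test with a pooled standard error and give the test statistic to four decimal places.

p̂₁ = 167/698 = 0.239255, p̂₂ = 308/1147 = 0.268527.
Pooled p̂ = (167+308)/(698+1147) = 475/1845 = 0.257453.
SE = √(0.191171 × 0.0023045) = 0.020989.
z = (0.239255 − 0.268527)/0.020989 = -0.029272/0.020989 = -1.3946.
p-value = P(Z < -1.395) ≈ 0.0816, so at α = 0.02 we fail to reject H₀.

z = -1.3946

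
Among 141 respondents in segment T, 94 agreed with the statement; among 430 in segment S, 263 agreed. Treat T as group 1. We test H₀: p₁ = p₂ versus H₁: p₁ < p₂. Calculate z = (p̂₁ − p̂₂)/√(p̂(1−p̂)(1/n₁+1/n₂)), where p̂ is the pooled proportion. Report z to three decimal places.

p̂₁ = 94/141 ≈ 0.66667, p̂₂ = 263/430 ≈ 0.61163.
Pooled p̂ = (94+263)/(141+430) = 357/571 = 0.62522.
SE = √(p̂(1−p̂)(1/n₁+1/n₂)) = √(0.62522·0.37478·0.00941778) = √(0.00220678) = 0.04698.
z = (0.66667 − 0.61163)/0.04698 = 0.05504/0.04698 = 1.172.

z = 1.172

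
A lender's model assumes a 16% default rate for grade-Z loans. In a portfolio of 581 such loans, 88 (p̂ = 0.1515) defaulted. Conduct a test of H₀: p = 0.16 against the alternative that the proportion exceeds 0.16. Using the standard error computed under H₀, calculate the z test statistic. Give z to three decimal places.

p̂ = 88/581 = 0.15146.
Standard error under H₀: √(0.16×0.84/581) = 0.01521.
z = (0.15146 − 0.16)/0.01521 = -0.00854/0.01521 = -0.561.

z = -0.561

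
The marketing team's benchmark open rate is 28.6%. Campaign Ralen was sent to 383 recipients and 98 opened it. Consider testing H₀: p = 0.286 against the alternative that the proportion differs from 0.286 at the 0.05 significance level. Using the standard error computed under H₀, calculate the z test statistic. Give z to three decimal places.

z = -1.305

p̂ = 98/383 ≈ 0.25587.
Under H₀, SE = √(0.286·0.714/383) = √(0.00053317) = 0.02309.
z = (0.25587 − 0.286)/0.02309 = -0.03013/0.02309 = -1.305.
p-value = 2·P(Z > 1.305) ≈ 0.1920, so at α = 0.05 we fail to reject H₀.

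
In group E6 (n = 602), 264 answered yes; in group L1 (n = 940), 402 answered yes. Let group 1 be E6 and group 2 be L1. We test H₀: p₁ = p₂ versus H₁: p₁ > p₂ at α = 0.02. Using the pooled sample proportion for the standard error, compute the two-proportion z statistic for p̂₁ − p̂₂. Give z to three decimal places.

p̂₁ = 264/602 = 0.43854, p̂₂ = 402/940 = 0.42766.
Pooled p̂ = (264+402)/(602+940) = 666/1542 = 0.43191.
SE = √(p̂(1−p̂)(1/n₁+1/n₂)) = √(0.43191·0.56809·0.00272496) = √(0.000668605) = 0.02586.
z = (0.43854 − 0.42766)/0.02586 = 0.01088/0.02586 = 0.421.
p-value = P(Z > 0.421) ≈ 0.3370. With α = 0.02, fail to reject H₀.

z = 0.421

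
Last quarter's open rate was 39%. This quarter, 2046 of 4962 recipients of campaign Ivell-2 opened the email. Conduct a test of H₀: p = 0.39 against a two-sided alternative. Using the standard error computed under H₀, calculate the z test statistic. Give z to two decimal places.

z = 3.23

p̂ = 2046/4962 ≈ 0.4123.
Standard error under H₀: √(0.39×0.61/4962) = 0.0069.
z = (0.4123 − 0.39)/0.0069 = 0.0223/0.0069 = 3.23.
Two-sided p-value ≈ 2·Φ(−3.225) = 0.0013.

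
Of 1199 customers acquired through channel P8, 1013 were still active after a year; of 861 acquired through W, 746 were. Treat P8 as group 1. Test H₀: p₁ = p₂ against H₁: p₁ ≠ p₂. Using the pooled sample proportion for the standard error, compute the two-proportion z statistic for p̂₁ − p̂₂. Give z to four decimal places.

p̂₁ = 1013/1199 = 0.844871, p̂₂ = 746/861 = 0.866434.
Pooled p̂ = (1013+746)/(1199+861) = 1759/2060 = 0.853883.
SE = √(p̂(1−p̂)(1/n₁+1/n₂)) = √(0.853883·0.146117·0.00199547) = √(0.000248968) = 0.015779.
z = (0.844871 − 0.866434)/0.015779 = -0.021563/0.015779 = -1.3666.
Two-sided p-value ≈ 2·Φ(−1.367) = 0.1717.

z = -1.3666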